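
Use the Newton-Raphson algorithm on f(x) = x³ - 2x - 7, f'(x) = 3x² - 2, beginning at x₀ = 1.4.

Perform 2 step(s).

f(x) = x³ - 2x - 7
f'(x) = 3x² - 2
x₀ = 1.4

Newton-Raphson formula: x_{n+1} = x_n - f(x_n)/f'(x_n)

Iteration 1:
  f(1.400000) = -7.056000
  f'(1.400000) = 3.880000
  x_1 = 1.400000 - (-7.056000)/3.880000 = 3.218557
Iteration 2:
  f(3.218557) = 19.904261
  f'(3.218557) = 29.077322
  x_2 = 3.218557 - 19.904261/29.077322 = 2.534028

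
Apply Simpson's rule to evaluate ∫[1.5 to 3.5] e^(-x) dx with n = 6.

f(x) = e^(-x)
a = 1.5, b = 3.5, n = 6
h = (b - a)/n = 0.333333

Simpson's rule: (h/3)[f(x₀) + 4f(x₁) + 2f(x₂) + ... + f(xₙ)]

x_0 = 1.5000, f(x_0) = 0.223130, coefficient = 1
x_1 = 1.8333, f(x_1) = 0.159880, coefficient = 4
x_2 = 2.1667, f(x_2) = 0.114559, coefficient = 2
x_3 = 2.5000, f(x_3) = 0.082085, coefficient = 4
x_4 = 2.8333, f(x_4) = 0.058816, coefficient = 2
x_5 = 3.1667, f(x_5) = 0.042144, coefficient = 4
x_6 = 3.5000, f(x_6) = 0.030197, coefficient = 1

I ≈ (0.333333/3) × 1.736513 = 0.192946
Exact value: 0.192933
Error: 0.000013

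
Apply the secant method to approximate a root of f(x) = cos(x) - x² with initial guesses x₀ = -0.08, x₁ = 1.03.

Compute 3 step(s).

f(x) = cos(x) - x²
x₀ = -0.08, x₁ = 1.03

Secant formula: x_{n+1} = x_n - f(x_n)(x_n - x_{n-1})/(f(x_n) - f(x_{n-1}))

Iteration 1:
  f(-0.080000) = 0.990402
  f(1.030000) = -0.546081
  x_2 = 1.030000 - (-0.546081)×(1.030000 - (-0.080000))/(-0.546081 - 0.990402)
       = 0.635495
Iteration 2:
  f(1.030000) = -0.546081
  f(0.635495) = 0.400924
  x_3 = 0.635495 - 0.400924×(0.635495 - 1.030000)/(0.400924 - (-0.546081))
       = 0.802513
Iteration 3:
  f(0.635495) = 0.400924
  f(0.802513) = 0.050876
  x_4 = 0.802513 - 0.050876×(0.802513 - 0.635495)/(0.050876 - 0.400924)
       = 0.826787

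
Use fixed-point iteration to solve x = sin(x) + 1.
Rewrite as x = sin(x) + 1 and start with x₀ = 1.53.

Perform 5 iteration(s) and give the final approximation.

Equation: x = sin(x) + 1
Fixed-point form: x = sin(x) + 1
x₀ = 1.53

x_1 = g(1.530000) = 1.999168
x_2 = g(1.999168) = 1.909643
x_3 = g(1.909643) = 1.943139
x_4 = g(1.943139) = 1.931478
x_5 = g(1.931478) = 1.935657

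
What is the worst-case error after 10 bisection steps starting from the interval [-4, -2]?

Bisection error bound: |error| ≤ (b-a)/2^n
|error| ≤ (-2 - (-4))/2^10 = 2/2^10
|error| ≤ 0.0019531250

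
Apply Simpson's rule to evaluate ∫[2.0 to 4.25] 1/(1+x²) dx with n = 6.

f(x) = 1/(1+x²)
a = 2.0, b = 4.25, n = 6
h = (b - a)/n = 0.375000

Simpson's rule: (h/3)[f(x₀) + 4f(x₁) + 2f(x₂) + ... + f(xₙ)]

x_0 = 2.0000, f(x_0) = 0.200000, coefficient = 1
x_1 = 2.3750, f(x_1) = 0.150588, coefficient = 4
x_2 = 2.7500, f(x_2) = 0.116788, coefficient = 2
x_3 = 3.1250, f(x_3) = 0.092888, coefficient = 4
x_4 = 3.5000, f(x_4) = 0.075472, coefficient = 2
x_5 = 3.8750, f(x_5) = 0.062439, coefficient = 4
x_6 = 4.2500, f(x_6) = 0.052459, coefficient = 1

I ≈ (0.375000/3) × 1.860641 = 0.232580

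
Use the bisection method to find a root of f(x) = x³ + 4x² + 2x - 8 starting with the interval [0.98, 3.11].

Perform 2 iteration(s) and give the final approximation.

f(x) = x³ + 4x² + 2x - 8
Initial interval: [0.98, 3.11]

Iteration 1:
  c_1 = (0.980000 + 3.110000)/2 = 2.045000
  f(c_1) = f(2.045000) = 21.370341
  f(a) × f(c) < 0, new interval: [0.980000, 2.045000]
Iteration 2:
  c_2 = (0.980000 + 2.045000)/2 = 1.512500
  f(c_2) = f(1.512500) = 7.635705
  f(a) × f(c) < 0, new interval: [0.980000, 1.512500]

After 2 iteration(s), the approximation is c_2 = 1.512500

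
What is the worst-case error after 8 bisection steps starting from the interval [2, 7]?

Bisection error bound: |error| ≤ (b-a)/2^n
|error| ≤ (7 - 2)/2^8 = 5/2^8
|error| ≤ 0.0195312500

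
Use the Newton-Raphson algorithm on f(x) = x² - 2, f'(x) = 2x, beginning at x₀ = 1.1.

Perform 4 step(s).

f(x) = x² - 2
f'(x) = 2x
x₀ = 1.1

Newton-Raphson formula: x_{n+1} = x_n - f(x_n)/f'(x_n)

Iteration 1:
  f(1.100000) = -0.790000
  f'(1.100000) = 2.200000
  x_1 = 1.100000 - (-0.790000)/2.200000 = 1.459091
Iteration 2:
  f(1.459091) = 0.128946
  f'(1.459091) = 2.918182
  x_2 = 1.459091 - 0.128946/2.918182 = 1.414904
Iteration 3:
  f(1.414904) = 0.001953
  f'(1.414904) = 2.829807
  x_3 = 1.414904 - 0.001953/2.829807 = 1.414214
Iteration 4:
  f(1.414214) = 0.000000
  f'(1.414214) = 2.828427
  x_4 = 1.414214 - 0.000000/2.828427 = 1.414214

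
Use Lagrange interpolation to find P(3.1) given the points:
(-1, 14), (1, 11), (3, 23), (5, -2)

Lagrange interpolation formula:
P(x) = Σ yᵢ × Lᵢ(x)
where Lᵢ(x) = Π_{j≠i} (x - xⱼ)/(xᵢ - xⱼ)

L_0(3.1) = (3.1 - 1)/(-1 - 1) × (3.1 - 3)/(-1 - 3) × (3.1 - 5)/(-1 - 5) = 0.008313
L_1(3.1) = (3.1 - (-1))/(1 - (-1)) × (3.1 - 3)/(1 - 3) × (3.1 - 5)/(1 - 5) = -0.048688
L_2(3.1) = (3.1 - (-1))/(3 - (-1)) × (3.1 - 1)/(3 - 1) × (3.1 - 5)/(3 - 5) = 1.022437
L_3(3.1) = (3.1 - (-1))/(5 - (-1)) × (3.1 - 1)/(5 - 1) × (3.1 - 3)/(5 - 3) = 0.017938

P(3.1) = 14×L_0(3.1) + 11×L_1(3.1) + 23×L_2(3.1) + (-2)×L_3(3.1)
P(3.1) = 23.061000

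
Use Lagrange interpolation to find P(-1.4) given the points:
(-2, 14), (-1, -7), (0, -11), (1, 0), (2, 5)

Lagrange interpolation formula:
P(x) = Σ yᵢ × Lᵢ(x)
where Lᵢ(x) = Π_{j≠i} (x - xⱼ)/(xᵢ - xⱼ)

L_0(-1.4) = (-1.4 - (-1))/(-2 - (-1)) × (-1.4 - 0)/(-2 - 0) × (-1.4 - 1)/(-2 - 1) × (-1.4 - 2)/(-2 - 2) = 0.190400
L_1(-1.4) = (-1.4 - (-2))/(-1 - (-2)) × (-1.4 - 0)/(-1 - 0) × (-1.4 - 1)/(-1 - 1) × (-1.4 - 2)/(-1 - 2) = 1.142400
L_2(-1.4) = (-1.4 - (-2))/(0 - (-2)) × (-1.4 - (-1))/(0 - (-1)) × (-1.4 - 1)/(0 - 1) × (-1.4 - 2)/(0 - 2) = -0.489600
L_3(-1.4) = (-1.4 - (-2))/(1 - (-2)) × (-1.4 - (-1))/(1 - (-1)) × (-1.4 - 0)/(1 - 0) × (-1.4 - 2)/(1 - 2) = 0.190400
L_4(-1.4) = (-1.4 - (-2))/(2 - (-2)) × (-1.4 - (-1))/(2 - (-1)) × (-1.4 - 0)/(2 - 0) × (-1.4 - 1)/(2 - 1) = -0.033600

P(-1.4) = 14×L_0(-1.4) + (-7)×L_1(-1.4) + (-11)×L_2(-1.4) + 0×L_3(-1.4) + 5×L_4(-1.4)
P(-1.4) = -0.113600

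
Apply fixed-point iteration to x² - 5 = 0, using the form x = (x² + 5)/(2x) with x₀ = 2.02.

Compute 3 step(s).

Equation: x² - 5 = 0
Fixed-point form: x = (x² + 5)/(2x)
x₀ = 2.02

x_1 = g(2.020000) = 2.247624
x_2 = g(2.247624) = 2.236098
x_3 = g(2.236098) = 2.236068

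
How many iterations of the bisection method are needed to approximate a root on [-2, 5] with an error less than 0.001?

We need (b-a)/2^n ≤ 0.001
(5 - (-2))/2^n ≤ 0.001
7/2^n ≤ 0.001
2^n ≥ 7000
n ≥ log₂(7000) = 12.77
n ≥ 13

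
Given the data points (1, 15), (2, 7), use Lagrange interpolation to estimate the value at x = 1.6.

Lagrange interpolation formula:
P(x) = Σ yᵢ × Lᵢ(x)
where Lᵢ(x) = Π_{j≠i} (x - xⱼ)/(xᵢ - xⱼ)

L_0(1.6) = (1.6 - 2)/(1 - 2) = 0.400000
L_1(1.6) = (1.6 - 1)/(2 - 1) = 0.600000

P(1.6) = 15×L_0(1.6) + 7×L_1(1.6)
P(1.6) = 10.200000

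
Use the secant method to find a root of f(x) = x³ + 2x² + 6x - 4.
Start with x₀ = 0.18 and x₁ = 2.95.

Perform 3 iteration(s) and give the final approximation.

f(x) = x³ + 2x² + 6x - 4
x₀ = 0.18, x₁ = 2.95

Secant formula: x_{n+1} = x_n - f(x_n)(x_n - x_{n-1})/(f(x_n) - f(x_{n-1}))

Iteration 1:
  f(0.180000) = -2.849368
  f(2.950000) = 56.777375
  x_2 = 2.950000 - 56.777375×(2.950000 - 0.180000)/(56.777375 - (-2.849368))
       = 0.312369
Iteration 2:
  f(2.950000) = 56.777375
  f(0.312369) = -1.900156
  x_3 = 0.312369 - (-1.900156)×(0.312369 - 2.950000)/(-1.900156 - 56.777375)
       = 0.397784
Iteration 3:
  f(0.312369) = -1.900156
  f(0.397784) = -1.233892
  x_4 = 0.397784 - (-1.233892)×(0.397784 - 0.312369)/(-1.233892 - (-1.900156))
       = 0.555968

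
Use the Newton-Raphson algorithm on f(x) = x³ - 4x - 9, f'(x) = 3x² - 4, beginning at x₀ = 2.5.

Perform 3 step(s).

f(x) = x³ - 4x - 9
f'(x) = 3x² - 4
x₀ = 2.5

Newton-Raphson formula: x_{n+1} = x_n - f(x_n)/f'(x_n)

Iteration 1:
  f(2.500000) = -3.375000
  f'(2.500000) = 14.750000
  x_1 = 2.500000 - (-3.375000)/14.750000 = 2.728814
Iteration 2:
  f(2.728814) = 0.404647
  f'(2.728814) = 18.339270
  x_2 = 2.728814 - 0.404647/18.339270 = 2.706749
Iteration 3:
  f(2.706749) = 0.003975
  f'(2.706749) = 17.979471
  x_3 = 2.706749 - 0.003975/17.979471 = 2.706528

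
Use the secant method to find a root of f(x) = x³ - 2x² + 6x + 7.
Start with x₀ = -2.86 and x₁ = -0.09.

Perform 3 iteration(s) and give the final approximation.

f(x) = x³ - 2x² + 6x + 7
x₀ = -2.86, x₁ = -0.09

Secant formula: x_{n+1} = x_n - f(x_n)(x_n - x_{n-1})/(f(x_n) - f(x_{n-1}))

Iteration 1:
  f(-2.860000) = -49.912856
  f(-0.090000) = 6.443071
  x_2 = -0.090000 - 6.443071×(-0.090000 - (-2.860000))/(6.443071 - (-49.912856))
       = -0.406689
Iteration 2:
  f(-0.090000) = 6.443071
  f(-0.406689) = 4.161809
  x_3 = -0.406689 - 4.161809×(-0.406689 - (-0.090000))/(4.161809 - 6.443071)
       = -0.984439
Iteration 3:
  f(-0.406689) = 4.161809
  f(-0.984439) = -1.798916
  x_4 = -0.984439 - (-1.798916)×(-0.984439 - (-0.406689))/(-1.798916 - 4.161809)
       = -0.810077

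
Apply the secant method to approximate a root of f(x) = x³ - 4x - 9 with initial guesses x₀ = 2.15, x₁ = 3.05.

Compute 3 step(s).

f(x) = x³ - 4x - 9
x₀ = 2.15, x₁ = 3.05

Secant formula: x_{n+1} = x_n - f(x_n)(x_n - x_{n-1})/(f(x_n) - f(x_{n-1}))

Iteration 1:
  f(2.150000) = -7.661625
  f(3.050000) = 7.172625
  x_2 = 3.050000 - 7.172625×(3.050000 - 2.150000)/(7.172625 - (-7.661625))
       = 2.614834
Iteration 2:
  f(3.050000) = 7.172625
  f(2.614834) = -1.580784
  x_3 = 2.614834 - (-1.580784)×(2.614834 - 3.050000)/(-1.580784 - 7.172625)
       = 2.693421
Iteration 3:
  f(2.614834) = -1.580784
  f(2.693421) = -0.234219
  x_4 = 2.693421 - (-0.234219)×(2.693421 - 2.614834)/(-0.234219 - (-1.580784))
       = 2.707090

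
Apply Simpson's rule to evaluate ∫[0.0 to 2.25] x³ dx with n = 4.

f(x) = x³
a = 0.0, b = 2.25, n = 4
h = (b - a)/n = 0.562500

Simpson's rule: (h/3)[f(x₀) + 4f(x₁) + 2f(x₂) + ... + f(xₙ)]

x_0 = 0.0000, f(x_0) = 0.000000, coefficient = 1
x_1 = 0.5625, f(x_1) = 0.177979, coefficient = 4
x_2 = 1.1250, f(x_2) = 1.423828, coefficient = 2
x_3 = 1.6875, f(x_3) = 4.805420, coefficient = 4
x_4 = 2.2500, f(x_4) = 11.390625, coefficient = 1

I ≈ (0.562500/3) × 34.171875 = 6.407227
Exact value: 6.407227
Error: 0.000000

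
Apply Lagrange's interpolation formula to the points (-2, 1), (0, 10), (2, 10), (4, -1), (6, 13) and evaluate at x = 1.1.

Lagrange interpolation formula:
P(x) = Σ yᵢ × Lᵢ(x)
where Lᵢ(x) = Π_{j≠i} (x - xⱼ)/(xᵢ - xⱼ)

L_0(1.1) = (1.1 - 0)/(-2 - 0) × (1.1 - 2)/(-2 - 2) × (1.1 - 4)/(-2 - 4) × (1.1 - 6)/(-2 - 6) = -0.036635
L_1(1.1) = (1.1 - (-2))/(0 - (-2)) × (1.1 - 2)/(0 - 2) × (1.1 - 4)/(0 - 4) × (1.1 - 6)/(0 - 6) = 0.412978
L_2(1.1) = (1.1 - (-2))/(2 - (-2)) × (1.1 - 0)/(2 - 0) × (1.1 - 4)/(2 - 4) × (1.1 - 6)/(2 - 6) = 0.757127
L_3(1.1) = (1.1 - (-2))/(4 - (-2)) × (1.1 - 0)/(4 - 0) × (1.1 - 2)/(4 - 2) × (1.1 - 6)/(4 - 6) = -0.156647
L_4(1.1) = (1.1 - (-2))/(6 - (-2)) × (1.1 - 0)/(6 - 0) × (1.1 - 2)/(6 - 2) × (1.1 - 4)/(6 - 4) = 0.023177

P(1.1) = 1×L_0(1.1) + 10×L_1(1.1) + 10×L_2(1.1) + (-1)×L_3(1.1) + 13×L_4(1.1)
P(1.1) = 12.122364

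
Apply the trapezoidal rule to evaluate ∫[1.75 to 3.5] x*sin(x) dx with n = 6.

f(x) = x*sin(x)
a = 1.75, b = 3.5, n = 6
h = (b - a)/n = 0.291667

Trapezoidal rule: (h/2)[f(x₀) + 2f(x₁) + 2f(x₂) + ... + f(xₙ)]

x_0 = 1.7500, f(x_0) = 1.721975, coefficient = 1
x_1 = 2.0417, f(x_1) = 1.819480, coefficient = 2
x_2 = 2.3333, f(x_2) = 1.687200, coefficient = 2
x_3 = 2.6250, f(x_3) = 1.296541, coefficient = 2
x_4 = 2.9167, f(x_4) = 0.650516, coefficient = 2
x_5 = 3.2083, f(x_5) = -0.213967, coefficient = 2
x_6 = 3.5000, f(x_6) = -1.227741, coefficient = 1

I ≈ (0.291667/2) × 10.973774 = 1.600342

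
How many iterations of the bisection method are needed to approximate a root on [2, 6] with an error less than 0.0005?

We need (b-a)/2^n ≤ 0.0005
(6 - 2)/2^n ≤ 0.0005
4/2^n ≤ 0.0005
2^n ≥ 8000
n ≥ log₂(8000) = 12.97
n ≥ 13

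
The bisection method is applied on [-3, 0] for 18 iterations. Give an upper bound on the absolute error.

Bisection error bound: |error| ≤ (b-a)/2^n
|error| ≤ (0 - (-3))/2^18 = 3/2^18
|error| ≤ 0.0000114441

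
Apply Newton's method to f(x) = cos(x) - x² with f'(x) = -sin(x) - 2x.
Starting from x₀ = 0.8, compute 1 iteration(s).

f(x) = cos(x) - x²
f'(x) = -sin(x) - 2x
x₀ = 0.8

Newton-Raphson formula: x_{n+1} = x_n - f(x_n)/f'(x_n)

Iteration 1:
  f(0.800000) = 0.056707
  f'(0.800000) = -2.317356
  x_1 = 0.800000 - 0.056707/(-2.317356) = 0.824470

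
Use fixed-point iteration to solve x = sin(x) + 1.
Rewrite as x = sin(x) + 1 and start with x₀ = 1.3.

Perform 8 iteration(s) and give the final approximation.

Equation: x = sin(x) + 1
Fixed-point form: x = sin(x) + 1
x₀ = 1.3

x_1 = g(1.300000) = 1.963558
x_2 = g(1.963558) = 1.923856
x_3 = g(1.923856) = 1.938319
x_4 = g(1.938319) = 1.933220
x_5 = g(1.933220) = 1.935040
x_6 = g(1.935040) = 1.934393
x_7 = g(1.934393) = 1.934624
x_8 = g(1.934624) = 1.934542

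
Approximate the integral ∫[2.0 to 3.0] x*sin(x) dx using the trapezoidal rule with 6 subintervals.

f(x) = x*sin(x)
a = 2.0, b = 3.0, n = 6
h = (b - a)/n = 0.166667

Trapezoidal rule: (h/2)[f(x₀) + 2f(x₁) + 2f(x₂) + ... + f(xₙ)]

x_0 = 2.0000, f(x_0) = 1.818595, coefficient = 1
x_1 = 2.1667, f(x_1) = 1.793264, coefficient = 2
x_2 = 2.3333, f(x_2) = 1.687200, coefficient = 2
x_3 = 2.5000, f(x_3) = 1.496180, coefficient = 2
x_4 = 2.6667, f(x_4) = 1.219394, coefficient = 2
x_5 = 2.8333, f(x_5) = 0.859635, coefficient = 2
x_6 = 3.0000, f(x_6) = 0.423360, coefficient = 1

I ≈ (0.166667/2) × 16.353301 = 1.362775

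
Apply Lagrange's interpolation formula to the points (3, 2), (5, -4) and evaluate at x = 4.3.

Lagrange interpolation formula:
P(x) = Σ yᵢ × Lᵢ(x)
where Lᵢ(x) = Π_{j≠i} (x - xⱼ)/(xᵢ - xⱼ)

L_0(4.3) = (4.3 - 5)/(3 - 5) = 0.350000
L_1(4.3) = (4.3 - 3)/(5 - 3) = 0.650000

P(4.3) = 2×L_0(4.3) + (-4)×L_1(4.3)
P(4.3) = -1.900000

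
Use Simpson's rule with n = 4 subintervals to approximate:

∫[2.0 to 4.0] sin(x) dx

f(x) = sin(x)
a = 2.0, b = 4.0, n = 4
h = (b - a)/n = 0.500000

Simpson's rule: (h/3)[f(x₀) + 4f(x₁) + 2f(x₂) + ... + f(xₙ)]

x_0 = 2.0000, f(x_0) = 0.909297, coefficient = 1
x_1 = 2.5000, f(x_1) = 0.598472, coefficient = 4
x_2 = 3.0000, f(x_2) = 0.141120, coefficient = 2
x_3 = 3.5000, f(x_3) = -0.350783, coefficient = 4
x_4 = 4.0000, f(x_4) = -0.756802, coefficient = 1

I ≈ (0.500000/3) × 1.425491 = 0.237582
Exact value: 0.237497
Error: 0.000085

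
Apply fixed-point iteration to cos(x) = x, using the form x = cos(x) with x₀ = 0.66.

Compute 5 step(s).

Equation: cos(x) = x
Fixed-point form: x = cos(x)
x₀ = 0.66

x_1 = g(0.660000) = 0.789992
x_2 = g(0.789992) = 0.703851
x_3 = g(0.703851) = 0.762356
x_4 = g(0.762356) = 0.723211
x_5 = g(0.723211) = 0.749685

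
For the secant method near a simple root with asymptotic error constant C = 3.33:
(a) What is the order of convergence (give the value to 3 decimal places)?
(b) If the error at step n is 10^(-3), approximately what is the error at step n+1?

(a) Secant method has superlinear convergence with order φ = (1+√5)/2 ≈ 1.618.
    This means |e_{n+1}| ≈ C|e_n|^1.618.

(b) With |e_n| = 10^(-3) and C = 3.33:
    |e_{n+1}| ≈ 3.33 × (10^(-3))^1.618 = 3.33 × 10^(-4.85)

(a) ≈ 1.618 (golden ratio); (b) |e_{n+1}| ≈ 4.660e-05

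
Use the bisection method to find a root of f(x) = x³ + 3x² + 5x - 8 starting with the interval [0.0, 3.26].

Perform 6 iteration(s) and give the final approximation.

f(x) = x³ + 3x² + 5x - 8
Initial interval: [0.0, 3.26]

Iteration 1:
  c_1 = (0.000000 + 3.260000)/2 = 1.630000
  f(c_1) = f(1.630000) = 12.451447
  f(a) × f(c) < 0, new interval: [0.000000, 1.630000]
Iteration 2:
  c_2 = (0.000000 + 1.630000)/2 = 0.815000
  f(c_2) = f(0.815000) = -1.390982
  f(a) × f(c) ≥ 0, new interval: [0.815000, 1.630000]
Iteration 3:
  c_3 = (0.815000 + 1.630000)/2 = 1.222500
  f(c_3) = f(1.222500) = 4.423053
  f(a) × f(c) < 0, new interval: [0.815000, 1.222500]
Iteration 4:
  c_4 = (0.815000 + 1.222500)/2 = 1.018750
  f(c_4) = f(1.018750) = 1.264616
  f(a) × f(c) < 0, new interval: [0.815000, 1.018750]
Iteration 5:
  c_5 = (0.815000 + 1.018750)/2 = 0.916875
  f(c_5) = f(0.916875) = -0.122866
  f(a) × f(c) ≥ 0, new interval: [0.916875, 1.018750]
Iteration 6:
  c_6 = (0.916875 + 1.018750)/2 = 0.967812
  f(c_6) = f(0.967812) = 0.555558
  f(a) × f(c) < 0, new interval: [0.916875, 0.967812]

After 6 iteration(s), the approximation is c_6 = 0.967812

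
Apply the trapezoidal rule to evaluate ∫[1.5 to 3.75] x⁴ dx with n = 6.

f(x) = x⁴
a = 1.5, b = 3.75, n = 6
h = (b - a)/n = 0.375000

Trapezoidal rule: (h/2)[f(x₀) + 2f(x₁) + 2f(x₂) + ... + f(xₙ)]

x_0 = 1.5000, f(x_0) = 5.062500, coefficient = 1
x_1 = 1.8750, f(x_1) = 12.359619, coefficient = 2
x_2 = 2.2500, f(x_2) = 25.628906, coefficient = 2
x_3 = 2.6250, f(x_3) = 47.480713, coefficient = 2
x_4 = 3.0000, f(x_4) = 81.000000, coefficient = 2
x_5 = 3.3750, f(x_5) = 129.746338, coefficient = 2
x_6 = 3.7500, f(x_6) = 197.753906, coefficient = 1

I ≈ (0.375000/2) × 795.247559 = 149.108917
Exact value: 146.796680
Error: 2.312238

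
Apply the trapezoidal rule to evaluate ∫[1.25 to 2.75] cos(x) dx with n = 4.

f(x) = cos(x)
a = 1.25, b = 2.75, n = 4
h = (b - a)/n = 0.375000

Trapezoidal rule: (h/2)[f(x₀) + 2f(x₁) + 2f(x₂) + ... + f(xₙ)]

x_0 = 1.2500, f(x_0) = 0.315322, coefficient = 1
x_1 = 1.6250, f(x_1) = -0.054177, coefficient = 2
x_2 = 2.0000, f(x_2) = -0.416147, coefficient = 2
x_3 = 2.3750, f(x_3) = -0.720278, coefficient = 2
x_4 = 2.7500, f(x_4) = -0.924302, coefficient = 1

I ≈ (0.375000/2) × -2.990185 = -0.560660
Exact value: -0.567324
Error: 0.006664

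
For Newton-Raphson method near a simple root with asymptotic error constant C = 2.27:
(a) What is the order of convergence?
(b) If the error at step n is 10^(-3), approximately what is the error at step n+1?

(a) Newton-Raphson has quadratic (order 2) convergence near simple roots.
    This means |e_{n+1}| ≈ C|e_n|².

(b) With |e_n| = 10^(-3) and C = 2.27:
    |e_{n+1}| ≈ 2.27 × (10^(-3))² = 2.27 × 10^(-6)

(a) 2 (quadratic); (b) |e_{n+1}| ≈ 2.270e-06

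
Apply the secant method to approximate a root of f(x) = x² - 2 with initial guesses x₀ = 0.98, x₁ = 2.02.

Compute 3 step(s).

f(x) = x² - 2
x₀ = 0.98, x₁ = 2.02

Secant formula: x_{n+1} = x_n - f(x_n)(x_n - x_{n-1})/(f(x_n) - f(x_{n-1}))

Iteration 1:
  f(0.980000) = -1.039600
  f(2.020000) = 2.080400
  x_2 = 2.020000 - 2.080400×(2.020000 - 0.980000)/(2.080400 - (-1.039600))
       = 1.326533
Iteration 2:
  f(2.020000) = 2.080400
  f(1.326533) = -0.240309
  x_3 = 1.326533 - (-0.240309)×(1.326533 - 2.020000)/(-0.240309 - 2.080400)
       = 1.398342
Iteration 3:
  f(1.326533) = -0.240309
  f(1.398342) = -0.044640
  x_4 = 1.398342 - (-0.044640)×(1.398342 - 1.326533)/(-0.044640 - (-0.240309))
       = 1.414724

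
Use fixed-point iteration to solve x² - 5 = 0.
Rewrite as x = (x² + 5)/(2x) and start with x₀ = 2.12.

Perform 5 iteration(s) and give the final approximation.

Equation: x² - 5 = 0
Fixed-point form: x = (x² + 5)/(2x)
x₀ = 2.12

x_1 = g(2.120000) = 2.239245
x_2 = g(2.239245) = 2.236070
x_3 = g(2.236070) = 2.236068
x_4 = g(2.236068) = 2.236068
x_5 = g(2.236068) = 2.236068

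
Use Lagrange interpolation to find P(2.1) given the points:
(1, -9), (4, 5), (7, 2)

Lagrange interpolation formula:
P(x) = Σ yᵢ × Lᵢ(x)
where Lᵢ(x) = Π_{j≠i} (x - xⱼ)/(xᵢ - xⱼ)

L_0(2.1) = (2.1 - 4)/(1 - 4) × (2.1 - 7)/(1 - 7) = 0.517222
L_1(2.1) = (2.1 - 1)/(4 - 1) × (2.1 - 7)/(4 - 7) = 0.598889
L_2(2.1) = (2.1 - 1)/(7 - 1) × (2.1 - 4)/(7 - 4) = -0.116111

P(2.1) = (-9)×L_0(2.1) + 5×L_1(2.1) + 2×L_2(2.1)
P(2.1) = -1.892778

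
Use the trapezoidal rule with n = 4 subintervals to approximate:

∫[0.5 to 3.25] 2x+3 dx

f(x) = 2x+3
a = 0.5, b = 3.25, n = 4
h = (b - a)/n = 0.687500

Trapezoidal rule: (h/2)[f(x₀) + 2f(x₁) + 2f(x₂) + ... + f(xₙ)]

x_0 = 0.5000, f(x_0) = 4.000000, coefficient = 1
x_1 = 1.1875, f(x_1) = 5.375000, coefficient = 2
x_2 = 1.8750, f(x_2) = 6.750000, coefficient = 2
x_3 = 2.5625, f(x_3) = 8.125000, coefficient = 2
x_4 = 3.2500, f(x_4) = 9.500000, coefficient = 1

I ≈ (0.687500/2) × 54.000000 = 18.562500
Exact value: 18.562500
Error: 0.000000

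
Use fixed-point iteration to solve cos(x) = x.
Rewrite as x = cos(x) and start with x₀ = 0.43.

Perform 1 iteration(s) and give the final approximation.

Equation: cos(x) = x
Fixed-point form: x = cos(x)
x₀ = 0.43

x_1 = g(0.430000) = 0.908966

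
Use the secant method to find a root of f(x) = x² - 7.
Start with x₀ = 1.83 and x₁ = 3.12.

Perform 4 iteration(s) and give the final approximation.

f(x) = x² - 7
x₀ = 1.83, x₁ = 3.12

Secant formula: x_{n+1} = x_n - f(x_n)(x_n - x_{n-1})/(f(x_n) - f(x_{n-1}))

Iteration 1:
  f(1.830000) = -3.651100
  f(3.120000) = 2.734400
  x_2 = 3.120000 - 2.734400×(3.120000 - 1.830000)/(2.734400 - (-3.651100))
       = 2.567596
Iteration 2:
  f(3.120000) = 2.734400
  f(2.567596) = -0.407451
  x_3 = 2.567596 - (-0.407451)×(2.567596 - 3.120000)/(-0.407451 - 2.734400)
       = 2.639234
Iteration 3:
  f(2.567596) = -0.407451
  f(2.639234) = -0.034441
  x_4 = 2.639234 - (-0.034441)×(2.639234 - 2.567596)/(-0.034441 - (-0.407451))
       = 2.645849
Iteration 4:
  f(2.639234) = -0.034441
  f(2.645849) = 0.000518
  x_5 = 2.645849 - 0.000518×(2.645849 - 2.639234)/(0.000518 - (-0.034441))
       = 2.645751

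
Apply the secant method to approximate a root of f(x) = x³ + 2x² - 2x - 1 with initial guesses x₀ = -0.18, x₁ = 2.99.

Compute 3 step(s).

f(x) = x³ + 2x² - 2x - 1
x₀ = -0.18, x₁ = 2.99

Secant formula: x_{n+1} = x_n - f(x_n)(x_n - x_{n-1})/(f(x_n) - f(x_{n-1}))

Iteration 1:
  f(-0.180000) = -0.581032
  f(2.990000) = 37.631099
  x_2 = 2.990000 - 37.631099×(2.990000 - (-0.180000))/(37.631099 - (-0.581032))
       = -0.131799
Iteration 2:
  f(2.990000) = 37.631099
  f(-0.131799) = -0.703950
  x_3 = -0.131799 - (-0.703950)×(-0.131799 - 2.990000)/(-0.703950 - 37.631099)
       = -0.074473
Iteration 3:
  f(-0.131799) = -0.703950
  f(-0.074473) = -0.840375
  x_4 = -0.074473 - (-0.840375)×(-0.074473 - (-0.131799))/(-0.840375 - (-0.703950))
       = -0.427600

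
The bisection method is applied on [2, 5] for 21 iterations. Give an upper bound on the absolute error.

Bisection error bound: |error| ≤ (b-a)/2^n
|error| ≤ (5 - 2)/2^21 = 3/2^21
|error| ≤ 0.0000014305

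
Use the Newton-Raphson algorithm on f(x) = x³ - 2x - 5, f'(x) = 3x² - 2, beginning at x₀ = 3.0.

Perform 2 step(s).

f(x) = x³ - 2x - 5
f'(x) = 3x² - 2
x₀ = 3.0

Newton-Raphson formula: x_{n+1} = x_n - f(x_n)/f'(x_n)

Iteration 1:
  f(3.000000) = 16.000000
  f'(3.000000) = 25.000000
  x_1 = 3.000000 - 16.000000/25.000000 = 2.360000
Iteration 2:
  f(2.360000) = 3.424256
  f'(2.360000) = 14.708800
  x_2 = 2.360000 - 3.424256/14.708800 = 2.127197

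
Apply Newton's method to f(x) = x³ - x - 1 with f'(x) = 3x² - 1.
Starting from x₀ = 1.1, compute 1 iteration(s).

f(x) = x³ - x - 1
f'(x) = 3x² - 1
x₀ = 1.1

Newton-Raphson formula: x_{n+1} = x_n - f(x_n)/f'(x_n)

Iteration 1:
  f(1.100000) = -0.769000
  f'(1.100000) = 2.630000
  x_1 = 1.100000 - (-0.769000)/2.630000 = 1.392395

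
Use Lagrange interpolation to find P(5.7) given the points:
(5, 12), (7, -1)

Lagrange interpolation formula:
P(x) = Σ yᵢ × Lᵢ(x)
where Lᵢ(x) = Π_{j≠i} (x - xⱼ)/(xᵢ - xⱼ)

L_0(5.7) = (5.7 - 7)/(5 - 7) = 0.650000
L_1(5.7) = (5.7 - 5)/(7 - 5) = 0.350000

P(5.7) = 12×L_0(5.7) + (-1)×L_1(5.7)
P(5.7) = 7.450000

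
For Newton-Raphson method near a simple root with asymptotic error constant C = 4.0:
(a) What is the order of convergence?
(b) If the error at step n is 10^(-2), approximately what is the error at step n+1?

(a) Newton-Raphson has quadratic (order 2) convergence near simple roots.
    This means |e_{n+1}| ≈ C|e_n|².

(b) With |e_n| = 10^(-2) and C = 4.0:
    |e_{n+1}| ≈ 4.0 × (10^(-2))² = 4.0 × 10^(-4)

(a) 2 (quadratic); (b) |e_{n+1}| ≈ 4.000e-04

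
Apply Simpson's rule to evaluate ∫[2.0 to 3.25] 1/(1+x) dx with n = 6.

f(x) = 1/(1+x)
a = 2.0, b = 3.25, n = 6
h = (b - a)/n = 0.208333

Simpson's rule: (h/3)[f(x₀) + 4f(x₁) + 2f(x₂) + ... + f(xₙ)]

x_0 = 2.0000, f(x_0) = 0.333333, coefficient = 1
x_1 = 2.2083, f(x_1) = 0.311688, coefficient = 4
x_2 = 2.4167, f(x_2) = 0.292683, coefficient = 2
x_3 = 2.6250, f(x_3) = 0.275862, coefficient = 4
x_4 = 2.8333, f(x_4) = 0.260870, coefficient = 2
x_5 = 3.0417, f(x_5) = 0.247423, coefficient = 4
x_6 = 3.2500, f(x_6) = 0.235294, coefficient = 1

I ≈ (0.208333/3) × 5.015625 = 0.348307
Exact value: 0.348307
Error: 0.000001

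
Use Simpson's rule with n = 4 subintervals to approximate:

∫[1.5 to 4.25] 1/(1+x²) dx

f(x) = 1/(1+x²)
a = 1.5, b = 4.25, n = 4
h = (b - a)/n = 0.687500

Simpson's rule: (h/3)[f(x₀) + 4f(x₁) + 2f(x₂) + ... + f(xₙ)]

x_0 = 1.5000, f(x_0) = 0.307692, coefficient = 1
x_1 = 2.1875, f(x_1) = 0.172856, coefficient = 4
x_2 = 2.8750, f(x_2) = 0.107926, coefficient = 2
x_3 = 3.5625, f(x_3) = 0.073039, coefficient = 4
x_4 = 4.2500, f(x_4) = 0.052459, coefficient = 1

I ≈ (0.687500/3) × 1.559582 = 0.357404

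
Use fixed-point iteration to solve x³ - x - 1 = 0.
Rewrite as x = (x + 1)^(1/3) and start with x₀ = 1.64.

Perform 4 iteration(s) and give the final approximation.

Equation: x³ - x - 1 = 0
Fixed-point form: x = (x + 1)^(1/3)
x₀ = 1.64

x_1 = g(1.640000) = 1.382085
x_2 = g(1.382085) = 1.335526
x_3 = g(1.335526) = 1.326768
x_4 = g(1.326768) = 1.325107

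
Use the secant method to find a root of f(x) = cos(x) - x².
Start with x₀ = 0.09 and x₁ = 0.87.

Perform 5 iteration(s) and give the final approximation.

f(x) = cos(x) - x²
x₀ = 0.09, x₁ = 0.87

Secant formula: x_{n+1} = x_n - f(x_n)(x_n - x_{n-1})/(f(x_n) - f(x_{n-1}))

Iteration 1:
  f(0.090000) = 0.987853
  f(0.870000) = -0.112073
  x_2 = 0.870000 - (-0.112073)×(0.870000 - 0.090000)/(-0.112073 - 0.987853)
       = 0.790524
Iteration 2:
  f(0.870000) = -0.112073
  f(0.790524) = 0.078544
  x_3 = 0.790524 - 0.078544×(0.790524 - 0.870000)/(0.078544 - (-0.112073))
       = 0.823272
Iteration 3:
  f(0.790524) = 0.078544
  f(0.823272) = 0.002048
  x_4 = 0.823272 - 0.002048×(0.823272 - 0.790524)/(0.002048 - 0.078544)
       = 0.824149
Iteration 4:
  f(0.823272) = 0.002048
  f(0.824149) = -0.000040
  x_5 = 0.824149 - (-0.000040)×(0.824149 - 0.823272)/(-0.000040 - 0.002048)
       = 0.824132
Iteration 5:
  f(0.824149) = -0.000040
  f(0.824132) = 0.000000
  x_6 = 0.824132 - 0.000000×(0.824132 - 0.824149)/(0.000000 - (-0.000040))
       = 0.824132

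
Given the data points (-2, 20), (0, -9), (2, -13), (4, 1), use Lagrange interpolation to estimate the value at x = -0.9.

Lagrange interpolation formula:
P(x) = Σ yᵢ × Lᵢ(x)
where Lᵢ(x) = Π_{j≠i} (x - xⱼ)/(xᵢ - xⱼ)

L_0(-0.9) = (-0.9 - 0)/(-2 - 0) × (-0.9 - 2)/(-2 - 2) × (-0.9 - 4)/(-2 - 4) = 0.266437
L_1(-0.9) = (-0.9 - (-2))/(0 - (-2)) × (-0.9 - 2)/(0 - 2) × (-0.9 - 4)/(0 - 4) = 0.976938
L_2(-0.9) = (-0.9 - (-2))/(2 - (-2)) × (-0.9 - 0)/(2 - 0) × (-0.9 - 4)/(2 - 4) = -0.303188
L_3(-0.9) = (-0.9 - (-2))/(4 - (-2)) × (-0.9 - 0)/(4 - 0) × (-0.9 - 2)/(4 - 2) = 0.059812

P(-0.9) = 20×L_0(-0.9) + (-9)×L_1(-0.9) + (-13)×L_2(-0.9) + 1×L_3(-0.9)
P(-0.9) = 0.537562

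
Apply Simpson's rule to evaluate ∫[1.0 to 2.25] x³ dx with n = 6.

f(x) = x³
a = 1.0, b = 2.25, n = 6
h = (b - a)/n = 0.208333

Simpson's rule: (h/3)[f(x₀) + 4f(x₁) + 2f(x₂) + ... + f(xₙ)]

x_0 = 1.0000, f(x_0) = 1.000000, coefficient = 1
x_1 = 1.2083, f(x_1) = 1.764251, coefficient = 4
x_2 = 1.4167, f(x_2) = 2.843171, coefficient = 2
x_3 = 1.6250, f(x_3) = 4.291016, coefficient = 4
x_4 = 1.8333, f(x_4) = 6.162037, coefficient = 2
x_5 = 2.0417, f(x_5) = 8.510489, coefficient = 4
x_6 = 2.2500, f(x_6) = 11.390625, coefficient = 1

I ≈ (0.208333/3) × 88.664063 = 6.157227
Exact value: 6.157227
Error: 0.000000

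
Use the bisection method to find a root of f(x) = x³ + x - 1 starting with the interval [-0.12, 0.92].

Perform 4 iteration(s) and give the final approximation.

f(x) = x³ + x - 1
Initial interval: [-0.12, 0.92]

Iteration 1:
  c_1 = (-0.120000 + 0.920000)/2 = 0.400000
  f(c_1) = f(0.400000) = -0.536000
  f(a) × f(c) ≥ 0, new interval: [0.400000, 0.920000]
Iteration 2:
  c_2 = (0.400000 + 0.920000)/2 = 0.660000
  f(c_2) = f(0.660000) = -0.052504
  f(a) × f(c) ≥ 0, new interval: [0.660000, 0.920000]
Iteration 3:
  c_3 = (0.660000 + 0.920000)/2 = 0.790000
  f(c_3) = f(0.790000) = 0.283039
  f(a) × f(c) < 0, new interval: [0.660000, 0.790000]
Iteration 4:
  c_4 = (0.660000 + 0.790000)/2 = 0.725000
  f(c_4) = f(0.725000) = 0.106078
  f(a) × f(c) < 0, new interval: [0.660000, 0.725000]

After 4 iteration(s), the approximation is c_4 = 0.725000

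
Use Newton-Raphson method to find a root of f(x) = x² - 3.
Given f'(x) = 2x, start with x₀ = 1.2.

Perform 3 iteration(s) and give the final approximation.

f(x) = x² - 3
f'(x) = 2x
x₀ = 1.2

Newton-Raphson formula: x_{n+1} = x_n - f(x_n)/f'(x_n)

Iteration 1:
  f(1.200000) = -1.560000
  f'(1.200000) = 2.400000
  x_1 = 1.200000 - (-1.560000)/2.400000 = 1.850000
Iteration 2:
  f(1.850000) = 0.422500
  f'(1.850000) = 3.700000
  x_2 = 1.850000 - 0.422500/3.700000 = 1.735811
Iteration 3:
  f(1.735811) = 0.013039
  f'(1.735811) = 3.471622
  x_3 = 1.735811 - 0.013039/3.471622 = 1.732055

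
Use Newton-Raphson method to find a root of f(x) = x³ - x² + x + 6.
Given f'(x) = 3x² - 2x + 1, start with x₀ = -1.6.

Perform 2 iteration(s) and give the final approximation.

f(x) = x³ - x² + x + 6
f'(x) = 3x² - 2x + 1
x₀ = -1.6

Newton-Raphson formula: x_{n+1} = x_n - f(x_n)/f'(x_n)

Iteration 1:
  f(-1.600000) = -2.256000
  f'(-1.600000) = 11.880000
  x_1 = -1.600000 - (-2.256000)/11.880000 = -1.410101
Iteration 2:
  f(-1.410101) = -0.202309
  f'(-1.410101) = 9.785357
  x_2 = -1.410101 - (-0.202309)/9.785357 = -1.389426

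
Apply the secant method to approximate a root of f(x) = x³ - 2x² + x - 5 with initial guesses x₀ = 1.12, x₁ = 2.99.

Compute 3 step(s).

f(x) = x³ - 2x² + x - 5
x₀ = 1.12, x₁ = 2.99

Secant formula: x_{n+1} = x_n - f(x_n)(x_n - x_{n-1})/(f(x_n) - f(x_{n-1}))

Iteration 1:
  f(1.120000) = -4.983872
  f(2.990000) = 6.840699
  x_2 = 2.990000 - 6.840699×(2.990000 - 1.120000)/(6.840699 - (-4.983872))
       = 1.908176
Iteration 2:
  f(2.990000) = 6.840699
  f(1.908176) = -3.426169
  x_3 = 1.908176 - (-3.426169)×(1.908176 - 2.990000)/(-3.426169 - 6.840699)
       = 2.269193
Iteration 3:
  f(1.908176) = -3.426169
  f(2.269193) = -1.344671
  x_4 = 2.269193 - (-1.344671)×(2.269193 - 1.908176)/(-1.344671 - (-3.426169))
       = 2.502414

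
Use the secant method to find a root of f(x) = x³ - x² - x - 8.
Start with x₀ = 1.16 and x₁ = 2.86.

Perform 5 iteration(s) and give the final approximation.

f(x) = x³ - x² - x - 8
x₀ = 1.16, x₁ = 2.86

Secant formula: x_{n+1} = x_n - f(x_n)(x_n - x_{n-1})/(f(x_n) - f(x_{n-1}))

Iteration 1:
  f(1.160000) = -8.944704
  f(2.860000) = 4.354056
  x_2 = 2.860000 - 4.354056×(2.860000 - 1.160000)/(4.354056 - (-8.944704))
       = 2.303415
Iteration 2:
  f(2.860000) = 4.354056
  f(2.303415) = -3.387863
  x_3 = 2.303415 - (-3.387863)×(2.303415 - 2.860000)/(-3.387863 - 4.354056)
       = 2.546976
Iteration 3:
  f(2.303415) = -3.387863
  f(2.546976) = -0.511604
  x_4 = 2.546976 - (-0.511604)×(2.546976 - 2.303415)/(-0.511604 - (-3.387863))
       = 2.590299
Iteration 4:
  f(2.546976) = -0.511604
  f(2.590299) = 0.080049
  x_5 = 2.590299 - 0.080049×(2.590299 - 2.546976)/(0.080049 - (-0.511604))
       = 2.584438
Iteration 5:
  f(2.590299) = 0.080049
  f(2.584438) = -0.001476
  x_6 = 2.584438 - (-0.001476)×(2.584438 - 2.590299)/(-0.001476 - 0.080049)
       = 2.584544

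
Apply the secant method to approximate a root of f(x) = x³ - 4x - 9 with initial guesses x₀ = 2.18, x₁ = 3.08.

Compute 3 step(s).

f(x) = x³ - 4x - 9
x₀ = 2.18, x₁ = 3.08

Secant formula: x_{n+1} = x_n - f(x_n)(x_n - x_{n-1})/(f(x_n) - f(x_{n-1}))

Iteration 1:
  f(2.180000) = -7.359768
  f(3.080000) = 7.898112
  x_2 = 3.080000 - 7.898112×(3.080000 - 2.180000)/(7.898112 - (-7.359768))
       = 2.614123
Iteration 2:
  f(3.080000) = 7.898112
  f(2.614123) = -1.592525
  x_3 = 2.614123 - (-1.592525)×(2.614123 - 3.080000)/(-1.592525 - 7.898112)
       = 2.692297
Iteration 3:
  f(2.614123) = -1.592525
  f(2.692297) = -0.254178
  x_4 = 2.692297 - (-0.254178)×(2.692297 - 2.614123)/(-0.254178 - (-1.592525))
       = 2.707143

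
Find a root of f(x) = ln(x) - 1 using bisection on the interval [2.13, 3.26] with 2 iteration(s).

f(x) = ln(x) - 1
Initial interval: [2.13, 3.26]

Iteration 1:
  c_1 = (2.130000 + 3.260000)/2 = 2.695000
  f(c_1) = f(2.695000) = -0.008602
  f(a) × f(c) ≥ 0, new interval: [2.695000, 3.260000]
Iteration 2:
  c_2 = (2.695000 + 3.260000)/2 = 2.977500
  f(c_2) = f(2.977500) = 0.091084
  f(a) × f(c) < 0, new interval: [2.695000, 2.977500]

After 2 iteration(s), the approximation is c_2 = 2.977500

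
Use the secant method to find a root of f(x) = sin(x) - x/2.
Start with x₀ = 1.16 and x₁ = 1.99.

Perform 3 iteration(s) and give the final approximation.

f(x) = sin(x) - x/2
x₀ = 1.16, x₁ = 1.99

Secant formula: x_{n+1} = x_n - f(x_n)(x_n - x_{n-1})/(f(x_n) - f(x_{n-1}))

Iteration 1:
  f(1.160000) = 0.336803
  f(1.990000) = -0.081587
  x_2 = 1.990000 - (-0.081587)×(1.990000 - 1.160000)/(-0.081587 - 0.336803)
       = 1.828149
Iteration 2:
  f(1.990000) = -0.081587
  f(1.828149) = 0.052993
  x_3 = 1.828149 - 0.052993×(1.828149 - 1.990000)/(0.052993 - (-0.081587))
       = 1.891880
Iteration 3:
  f(1.828149) = 0.052993
  f(1.891880) = 0.002954
  x_4 = 1.891880 - 0.002954×(1.891880 - 1.828149)/(0.002954 - 0.052993)
       = 1.895642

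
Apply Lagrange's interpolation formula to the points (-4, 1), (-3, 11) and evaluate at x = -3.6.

Lagrange interpolation formula:
P(x) = Σ yᵢ × Lᵢ(x)
where Lᵢ(x) = Π_{j≠i} (x - xⱼ)/(xᵢ - xⱼ)

L_0(-3.6) = (-3.6 - (-3))/(-4 - (-3)) = 0.600000
L_1(-3.6) = (-3.6 - (-4))/(-3 - (-4)) = 0.400000

P(-3.6) = 1×L_0(-3.6) + 11×L_1(-3.6)
P(-3.6) = 5.000000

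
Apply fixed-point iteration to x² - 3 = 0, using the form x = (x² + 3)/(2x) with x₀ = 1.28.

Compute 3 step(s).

Equation: x² - 3 = 0
Fixed-point form: x = (x² + 3)/(2x)
x₀ = 1.28

x_1 = g(1.280000) = 1.811875
x_2 = g(1.811875) = 1.733809
x_3 = g(1.733809) = 1.732052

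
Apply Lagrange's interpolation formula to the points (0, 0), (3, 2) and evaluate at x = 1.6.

Lagrange interpolation formula:
P(x) = Σ yᵢ × Lᵢ(x)
where Lᵢ(x) = Π_{j≠i} (x - xⱼ)/(xᵢ - xⱼ)

L_0(1.6) = (1.6 - 3)/(0 - 3) = 0.466667
L_1(1.6) = (1.6 - 0)/(3 - 0) = 0.533333

P(1.6) = 0×L_0(1.6) + 2×L_1(1.6)
P(1.6) = 1.066667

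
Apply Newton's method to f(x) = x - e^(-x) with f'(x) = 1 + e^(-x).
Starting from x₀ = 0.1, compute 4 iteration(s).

f(x) = x - e^(-x)
f'(x) = 1 + e^(-x)
x₀ = 0.1

Newton-Raphson formula: x_{n+1} = x_n - f(x_n)/f'(x_n)

Iteration 1:
  f(0.100000) = -0.804837
  f'(0.100000) = 1.904837
  x_1 = 0.100000 - (-0.804837)/1.904837 = 0.522523
Iteration 2:
  f(0.522523) = -0.070500
  f'(0.522523) = 1.593023
  x_2 = 0.522523 - (-0.070500)/1.593023 = 0.566778
Iteration 3:
  f(0.566778) = -0.000572
  f'(0.566778) = 1.567350
  x_3 = 0.566778 - (-0.000572)/1.567350 = 0.567143
Iteration 4:
  f(0.567143) = 0.000000
  f'(0.567143) = 1.567143
  x_4 = 0.567143 - 0.000000/1.567143 = 0.567143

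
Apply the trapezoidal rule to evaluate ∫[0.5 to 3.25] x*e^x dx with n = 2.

f(x) = x*e^x
a = 0.5, b = 3.25, n = 2
h = (b - a)/n = 1.375000

Trapezoidal rule: (h/2)[f(x₀) + 2f(x₁) + 2f(x₂) + ... + f(xₙ)]

x_0 = 0.5000, f(x_0) = 0.824361, coefficient = 1
x_1 = 1.8750, f(x_1) = 12.226536, coefficient = 2
x_2 = 3.2500, f(x_2) = 83.818605, coefficient = 1

I ≈ (1.375000/2) × 109.096037 = 75.003525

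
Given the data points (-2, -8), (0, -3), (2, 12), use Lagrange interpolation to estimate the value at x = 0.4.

Lagrange interpolation formula:
P(x) = Σ yᵢ × Lᵢ(x)
where Lᵢ(x) = Π_{j≠i} (x - xⱼ)/(xᵢ - xⱼ)

L_0(0.4) = (0.4 - 0)/(-2 - 0) × (0.4 - 2)/(-2 - 2) = -0.080000
L_1(0.4) = (0.4 - (-2))/(0 - (-2)) × (0.4 - 2)/(0 - 2) = 0.960000
L_2(0.4) = (0.4 - (-2))/(2 - (-2)) × (0.4 - 0)/(2 - 0) = 0.120000

P(0.4) = (-8)×L_0(0.4) + (-3)×L_1(0.4) + 12×L_2(0.4)
P(0.4) = -0.800000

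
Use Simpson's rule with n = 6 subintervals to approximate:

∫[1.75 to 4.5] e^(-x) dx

f(x) = e^(-x)
a = 1.75, b = 4.5, n = 6
h = (b - a)/n = 0.458333

Simpson's rule: (h/3)[f(x₀) + 4f(x₁) + 2f(x₂) + ... + f(xₙ)]

x_0 = 1.7500, f(x_0) = 0.173774, coefficient = 1
x_1 = 2.2083, f(x_1) = 0.109884, coefficient = 4
x_2 = 2.6667, f(x_2) = 0.069483, coefficient = 2
x_3 = 3.1250, f(x_3) = 0.043937, coefficient = 4
x_4 = 3.5833, f(x_4) = 0.027783, coefficient = 2
x_5 = 4.0417, f(x_5) = 0.017568, coefficient = 4
x_6 = 4.5000, f(x_6) = 0.011109, coefficient = 1

I ≈ (0.458333/3) × 1.064971 = 0.162704
Exact value: 0.162665
Error: 0.000039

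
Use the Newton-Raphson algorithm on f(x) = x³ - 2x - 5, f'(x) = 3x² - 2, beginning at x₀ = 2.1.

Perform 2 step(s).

f(x) = x³ - 2x - 5
f'(x) = 3x² - 2
x₀ = 2.1

Newton-Raphson formula: x_{n+1} = x_n - f(x_n)/f'(x_n)

Iteration 1:
  f(2.100000) = 0.061000
  f'(2.100000) = 11.230000
  x_1 = 2.100000 - 0.061000/11.230000 = 2.094568
Iteration 2:
  f(2.094568) = 0.000186
  f'(2.094568) = 11.161647
  x_2 = 2.094568 - 0.000186/11.161647 = 2.094551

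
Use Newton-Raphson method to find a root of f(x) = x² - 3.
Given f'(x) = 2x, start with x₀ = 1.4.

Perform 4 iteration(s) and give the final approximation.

f(x) = x² - 3
f'(x) = 2x
x₀ = 1.4

Newton-Raphson formula: x_{n+1} = x_n - f(x_n)/f'(x_n)

Iteration 1:
  f(1.400000) = -1.040000
  f'(1.400000) = 2.800000
  x_1 = 1.400000 - (-1.040000)/2.800000 = 1.771429
Iteration 2:
  f(1.771429) = 0.137959
  f'(1.771429) = 3.542857
  x_2 = 1.771429 - 0.137959/3.542857 = 1.732488
Iteration 3:
  f(1.732488) = 0.001516
  f'(1.732488) = 3.464977
  x_3 = 1.732488 - 0.001516/3.464977 = 1.732051
Iteration 4:
  f(1.732051) = 0.000000
  f'(1.732051) = 3.464102
  x_4 = 1.732051 - 0.000000/3.464102 = 1.732051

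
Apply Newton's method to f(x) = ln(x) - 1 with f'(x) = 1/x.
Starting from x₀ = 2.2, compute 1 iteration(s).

f(x) = ln(x) - 1
f'(x) = 1/x
x₀ = 2.2

Newton-Raphson formula: x_{n+1} = x_n - f(x_n)/f'(x_n)

Iteration 1:
  f(2.200000) = -0.211543
  f'(2.200000) = 0.454545
  x_1 = 2.200000 - (-0.211543)/0.454545 = 2.665394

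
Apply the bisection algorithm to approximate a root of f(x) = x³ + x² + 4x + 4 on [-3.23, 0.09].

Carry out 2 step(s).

f(x) = x³ + x² + 4x + 4
Initial interval: [-3.23, 0.09]

Iteration 1:
  c_1 = (-3.230000 + 0.090000)/2 = -1.570000
  f(c_1) = f(-1.570000) = -3.684993
  f(a) × f(c) ≥ 0, new interval: [-1.570000, 0.090000]
Iteration 2:
  c_2 = (-1.570000 + 0.090000)/2 = -0.740000
  f(c_2) = f(-0.740000) = 1.182376
  f(a) × f(c) < 0, new interval: [-1.570000, -0.740000]

After 2 iteration(s), the approximation is c_2 = -0.740000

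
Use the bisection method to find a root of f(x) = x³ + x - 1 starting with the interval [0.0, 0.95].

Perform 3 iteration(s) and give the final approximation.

f(x) = x³ + x - 1
Initial interval: [0.0, 0.95]

Iteration 1:
  c_1 = (0.000000 + 0.950000)/2 = 0.475000
  f(c_1) = f(0.475000) = -0.417828
  f(a) × f(c) ≥ 0, new interval: [0.475000, 0.950000]
Iteration 2:
  c_2 = (0.475000 + 0.950000)/2 = 0.712500
  f(c_2) = f(0.712500) = 0.074205
  f(a) × f(c) < 0, new interval: [0.475000, 0.712500]
Iteration 3:
  c_3 = (0.475000 + 0.712500)/2 = 0.593750
  f(c_3) = f(0.593750) = -0.196930
  f(a) × f(c) ≥ 0, new interval: [0.593750, 0.712500]

After 3 iteration(s), the approximation is c_3 = 0.593750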